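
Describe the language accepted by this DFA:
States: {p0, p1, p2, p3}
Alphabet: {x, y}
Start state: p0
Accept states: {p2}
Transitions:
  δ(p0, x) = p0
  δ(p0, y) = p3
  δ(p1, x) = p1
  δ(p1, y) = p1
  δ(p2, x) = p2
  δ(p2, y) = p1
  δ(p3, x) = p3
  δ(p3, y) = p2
Testing a few strings:
  'yyyx' → reject
  'y' → reject
  'xxyx' → reject
  'yxy' → accept
State roles: p0=zero y's; p1=≥ three y's (dead); p2=two y's; p3=one y
All strings over {x,y} containing exactly two y's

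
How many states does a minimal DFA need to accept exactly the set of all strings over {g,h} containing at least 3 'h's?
By Myhill–Nerode, count the distinguishable equivalence classes: 4 classes — having seen 0, 1, 2, or ≥3 copies of 'h'; any two classes i < j (j ≤ 3) are distinguished by the string h^(3−j), which takes class j to 3 copies (accepted) but leaves class i below 3 (rejected).
4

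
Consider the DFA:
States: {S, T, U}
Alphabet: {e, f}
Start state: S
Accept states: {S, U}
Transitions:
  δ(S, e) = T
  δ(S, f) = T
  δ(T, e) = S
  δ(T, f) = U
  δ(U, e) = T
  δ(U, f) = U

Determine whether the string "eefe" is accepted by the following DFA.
Processing string "eefe":
  S --e--> T
  T --e--> S
  S --f--> T
  T --e--> S
Final state: S
Accept states: {S, U}
Yes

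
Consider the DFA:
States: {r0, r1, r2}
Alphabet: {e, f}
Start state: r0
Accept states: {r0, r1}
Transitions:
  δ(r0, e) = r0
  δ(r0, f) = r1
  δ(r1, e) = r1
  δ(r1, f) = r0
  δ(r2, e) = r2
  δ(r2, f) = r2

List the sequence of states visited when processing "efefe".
read 'e': r0 → r0
  read 'f': r0 → r1
  read 'e': r1 → r1
  read 'f': r1 → r0
  read 'e': r0 → r0
r0 -> r0 -> r1 -> r1 -> r0 -> r0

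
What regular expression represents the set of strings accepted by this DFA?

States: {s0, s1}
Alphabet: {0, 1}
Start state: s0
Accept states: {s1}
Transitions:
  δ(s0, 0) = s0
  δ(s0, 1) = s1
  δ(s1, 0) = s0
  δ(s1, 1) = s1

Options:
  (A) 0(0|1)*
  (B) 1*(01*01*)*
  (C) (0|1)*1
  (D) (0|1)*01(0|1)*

Check each option against the DFA on short strings; one disagreement eliminates an option:
  (A) 0(0|1)*: on '0' the DFA goes s0 → s0 and rejects (s0 ∉ Accept), but the regex matches it → eliminate
  (B) 1*(01*01*)*: on ε the DFA stays in s0 and rejects (s0 ∉ Accept), but the regex matches it → eliminate
  (C) (0|1)*1: agrees with the DFA on every string of length ≤ 6
  (D) (0|1)*01(0|1)*: on '1' the DFA goes s0 → s1 and accepts (s1 ∈ Accept), but the regex does not match it → eliminate
Only (C) is consistent with the DFA.
(C) (0|1)*1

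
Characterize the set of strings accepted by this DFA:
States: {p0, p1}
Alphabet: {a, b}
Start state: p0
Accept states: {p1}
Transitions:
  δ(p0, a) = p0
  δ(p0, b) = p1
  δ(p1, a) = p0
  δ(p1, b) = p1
Testing a few strings:
  'a' → reject
  'baa' → reject
  'ab' → accept
  'aa' → reject
State roles: p0=last symbol not b; p1=last symbol is b
All strings over {a,b} ending with b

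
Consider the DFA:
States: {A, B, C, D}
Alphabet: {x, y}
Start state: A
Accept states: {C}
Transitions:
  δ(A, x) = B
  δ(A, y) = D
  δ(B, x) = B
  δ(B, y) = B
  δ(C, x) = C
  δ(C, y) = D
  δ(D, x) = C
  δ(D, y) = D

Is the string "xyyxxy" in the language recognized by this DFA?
Processing string "xyyxxy":
  A --x--> B
  B --y--> B
  B --y--> B
  B --x--> B
  B --x--> B
  B --y--> B
Final state: B
Accept states: {C}
No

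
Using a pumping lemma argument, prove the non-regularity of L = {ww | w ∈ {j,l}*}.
Assume L is regular with pumping length p. Idea: pumping the leading j-block breaks the equality of the two halves.
Choose s = j^p l j^p l ∈ L (with w = j^p l). |s| = 2p+2 ≥ p. By the pumping lemma, s = xyz with |xy| ≤ p, |y| > 0, so y = j^k with k ≥ 1, in the first j-block. Then xy²z = j^(p+k) l j^p l, of length 2p+2+k. If k is odd this length is odd, so it cannot be of the form ww. If k is even, each half has length p+1+k/2 ≤ p+k, so the first half lies entirely inside the leading j-block and contains no l, while the second half ends in l; the halves differ. Either way xy²z ∉ L.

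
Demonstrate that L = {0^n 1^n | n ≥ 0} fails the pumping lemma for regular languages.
Assume L is regular with pumping length p. Idea: pumping the 0-block changes the count balance.
Choose s = 0^p 1^p (length 2p ≥ p). By the pumping lemma, s = xyz with |xy| ≤ p, |y| > 0. So y = 0^k for some k > 0 (since xy is entirely within the 0's). Pumping gives xy²z = 0^(p+k) 1^p, which is not in L since p+k ≠ p.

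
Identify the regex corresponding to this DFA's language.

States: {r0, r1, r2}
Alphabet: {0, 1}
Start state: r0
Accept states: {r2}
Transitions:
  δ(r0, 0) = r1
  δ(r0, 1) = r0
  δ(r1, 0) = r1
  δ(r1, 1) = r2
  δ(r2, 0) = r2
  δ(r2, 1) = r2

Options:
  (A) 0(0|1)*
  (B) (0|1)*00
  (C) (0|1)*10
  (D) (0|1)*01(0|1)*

Check each option against the DFA on short strings; one disagreement eliminates an option:
  (A) 0(0|1)*: on '0' the DFA goes r0 → r1 and rejects (r1 ∉ Accept), but the regex matches it → eliminate
  (B) (0|1)*00: on '00' the DFA goes r0 → r1 → r1 and rejects (r1 ∉ Accept), but the regex matches it → eliminate
  (C) (0|1)*10: on '01' the DFA goes r0 → r1 → r2 and accepts (r2 ∈ Accept), but the regex does not match it → eliminate
  (D) (0|1)*01(0|1)*: agrees with the DFA on every string of length ≤ 6
Only (D) is consistent with the DFA.
(D) (0|1)*01(0|1)*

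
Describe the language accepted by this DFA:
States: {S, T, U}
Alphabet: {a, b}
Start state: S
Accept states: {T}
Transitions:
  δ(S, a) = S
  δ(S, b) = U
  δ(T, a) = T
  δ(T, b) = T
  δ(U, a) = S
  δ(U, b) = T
Testing a few strings:
  'abb' → accept
  'baba' → reject
  'aaab' → reject
  'b' → reject
State roles: S=no progress toward bb; T=substring bb seen; U=one trailing b
All strings over {a,b} containing the substring bb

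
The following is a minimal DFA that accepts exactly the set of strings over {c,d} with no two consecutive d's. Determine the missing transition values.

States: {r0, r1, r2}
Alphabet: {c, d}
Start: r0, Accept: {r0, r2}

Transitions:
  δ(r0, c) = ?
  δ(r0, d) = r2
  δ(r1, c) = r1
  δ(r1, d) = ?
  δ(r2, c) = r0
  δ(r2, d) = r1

From the language and accept set, identify what each state tracks — r0: last symbol not d (ok); r1: saw dd (dead); r2: last symbol d (ok).
Each missing δ(q, a) is the state matching the new tracked value after reading a.
δ(r0, c) = r0; δ(r1, d) = r1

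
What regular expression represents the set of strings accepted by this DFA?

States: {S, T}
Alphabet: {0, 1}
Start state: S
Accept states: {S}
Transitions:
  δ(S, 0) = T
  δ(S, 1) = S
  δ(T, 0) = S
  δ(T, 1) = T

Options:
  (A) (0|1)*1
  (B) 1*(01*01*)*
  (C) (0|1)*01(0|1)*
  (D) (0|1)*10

Check each option against the DFA on short strings; one disagreement eliminates an option:
  (A) (0|1)*1: on ε the DFA stays in S and accepts (S ∈ Accept), but the regex does not match it → eliminate
  (B) 1*(01*01*)*: agrees with the DFA on every string of length ≤ 6
  (C) (0|1)*01(0|1)*: on ε the DFA stays in S and accepts (S ∈ Accept), but the regex does not match it → eliminate
  (D) (0|1)*10: on ε the DFA stays in S and accepts (S ∈ Accept), but the regex does not match it → eliminate
Only (B) is consistent with the DFA.
(B) 1*(01*01*)*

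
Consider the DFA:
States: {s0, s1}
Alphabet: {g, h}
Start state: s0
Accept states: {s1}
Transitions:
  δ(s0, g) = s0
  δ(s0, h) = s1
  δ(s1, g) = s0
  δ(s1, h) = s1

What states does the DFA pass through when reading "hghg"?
read 'h': s0 → s1
  read 'g': s1 → s0
  read 'h': s0 → s1
  read 'g': s1 → s0
s0 -> s1 -> s0 -> s1 -> s0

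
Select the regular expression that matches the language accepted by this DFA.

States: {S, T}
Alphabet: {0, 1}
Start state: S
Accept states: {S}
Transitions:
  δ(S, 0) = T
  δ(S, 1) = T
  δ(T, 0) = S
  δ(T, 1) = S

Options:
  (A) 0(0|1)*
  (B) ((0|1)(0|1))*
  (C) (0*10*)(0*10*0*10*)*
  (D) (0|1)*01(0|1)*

Check each option against the DFA on short strings; one disagreement eliminates an option:
  (A) 0(0|1)*: on ε the DFA stays in S and accepts (S ∈ Accept), but the regex does not match it → eliminate
  (B) ((0|1)(0|1))*: agrees with the DFA on every string of length ≤ 6
  (C) (0*10*)(0*10*0*10*)*: on ε the DFA stays in S and accepts (S ∈ Accept), but the regex does not match it → eliminate
  (D) (0|1)*01(0|1)*: on ε the DFA stays in S and accepts (S ∈ Accept), but the regex does not match it → eliminate
Only (B) is consistent with the DFA.
(B) ((0|1)(0|1))*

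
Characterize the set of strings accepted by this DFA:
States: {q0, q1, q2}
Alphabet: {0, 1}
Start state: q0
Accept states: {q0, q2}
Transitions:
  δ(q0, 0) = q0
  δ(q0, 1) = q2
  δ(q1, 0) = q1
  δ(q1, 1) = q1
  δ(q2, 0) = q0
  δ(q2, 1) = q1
Testing a few strings:
  '101' → accept
  '000' → accept
  '0100' → accept
  '0' → accept
State roles: q0=last symbol not 1 (ok); q1=saw 11 (dead); q2=last symbol 1 (ok)
All binary strings with no two consecutive 1's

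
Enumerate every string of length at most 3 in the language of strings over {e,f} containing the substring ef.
ef, eef, efe, eff, fef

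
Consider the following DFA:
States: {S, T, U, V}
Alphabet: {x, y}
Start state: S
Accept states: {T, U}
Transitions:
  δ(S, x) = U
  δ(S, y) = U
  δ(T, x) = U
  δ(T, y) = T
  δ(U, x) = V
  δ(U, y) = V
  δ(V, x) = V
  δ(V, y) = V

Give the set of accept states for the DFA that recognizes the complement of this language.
Complement accept states = All states \ Original accept states
= {S, T, U, V} \ {T, U}
{S, V}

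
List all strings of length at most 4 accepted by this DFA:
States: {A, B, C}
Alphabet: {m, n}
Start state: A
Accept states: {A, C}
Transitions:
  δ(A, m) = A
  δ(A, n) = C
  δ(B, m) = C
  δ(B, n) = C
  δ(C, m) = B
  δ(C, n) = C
ε, m, n, mm, mn, nn, mmm, mmn, mnn, nmm, nmn, nnn, mmmm, mmmn, mmnn, mnmm, mnmn, mnnn, nmmn, nmnn, nnmm, nnmn, nnnn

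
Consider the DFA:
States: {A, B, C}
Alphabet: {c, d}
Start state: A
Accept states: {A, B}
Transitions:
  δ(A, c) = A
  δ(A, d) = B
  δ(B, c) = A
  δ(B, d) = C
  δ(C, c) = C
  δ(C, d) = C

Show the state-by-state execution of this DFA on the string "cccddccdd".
read 'c': A → A
  read 'c': A → A
  read 'c': A → A
  read 'd': A → B
  read 'd': B → C
  read 'c': C → C
  read 'c': C → C
  read 'd': C → C
  read 'd': C → C
A -> A -> A -> A -> B -> C -> C -> C -> C -> C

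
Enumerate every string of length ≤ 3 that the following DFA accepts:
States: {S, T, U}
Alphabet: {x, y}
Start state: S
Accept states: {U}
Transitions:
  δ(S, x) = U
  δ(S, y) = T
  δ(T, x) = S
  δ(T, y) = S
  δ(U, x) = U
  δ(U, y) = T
x, xx, xxx, yxx, yyx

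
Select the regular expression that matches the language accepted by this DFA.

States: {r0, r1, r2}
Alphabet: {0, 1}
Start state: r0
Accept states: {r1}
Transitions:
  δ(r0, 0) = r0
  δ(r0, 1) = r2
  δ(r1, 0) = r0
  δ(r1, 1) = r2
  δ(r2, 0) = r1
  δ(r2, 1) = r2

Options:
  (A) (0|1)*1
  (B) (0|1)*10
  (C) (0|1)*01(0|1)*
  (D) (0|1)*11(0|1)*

Check each option against the DFA on short strings; one disagreement eliminates an option:
  (A) (0|1)*1: on '1' the DFA goes r0 → r2 and rejects (r2 ∉ Accept), but the regex matches it → eliminate
  (B) (0|1)*10: agrees with the DFA on every string of length ≤ 6
  (C) (0|1)*01(0|1)*: on '01' the DFA goes r0 → r0 → r2 and rejects (r2 ∉ Accept), but the regex matches it → eliminate
  (D) (0|1)*11(0|1)*: on '10' the DFA goes r0 → r2 → r1 and accepts (r1 ∈ Accept), but the regex does not match it → eliminate
Only (B) is consistent with the DFA.
(B) (0|1)*10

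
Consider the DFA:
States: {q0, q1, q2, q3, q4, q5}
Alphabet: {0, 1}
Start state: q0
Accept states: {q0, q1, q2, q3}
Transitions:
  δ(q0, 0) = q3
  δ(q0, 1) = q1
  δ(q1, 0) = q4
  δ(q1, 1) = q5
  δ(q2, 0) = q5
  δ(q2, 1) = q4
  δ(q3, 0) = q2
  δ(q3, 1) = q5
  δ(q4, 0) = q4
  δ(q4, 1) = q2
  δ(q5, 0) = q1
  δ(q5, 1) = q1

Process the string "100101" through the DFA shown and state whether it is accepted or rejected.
Processing string "100101":
  q0 --1--> q1
  q1 --0--> q4
  q4 --0--> q4
  q4 --1--> q2
  q2 --0--> q5
  q5 --1--> q1
Final state: q1
Accept states: {q0, q1, q2, q3}
Yes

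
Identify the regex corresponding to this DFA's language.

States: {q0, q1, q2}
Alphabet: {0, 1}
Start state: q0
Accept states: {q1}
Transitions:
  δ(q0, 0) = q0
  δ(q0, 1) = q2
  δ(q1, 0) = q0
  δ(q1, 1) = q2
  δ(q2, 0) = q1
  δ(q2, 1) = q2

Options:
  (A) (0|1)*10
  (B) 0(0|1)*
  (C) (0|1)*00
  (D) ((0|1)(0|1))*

Check each option against the DFA on short strings; one disagreement eliminates an option:
  (A) (0|1)*10: agrees with the DFA on every string of length ≤ 6
  (B) 0(0|1)*: on '0' the DFA goes q0 → q0 and rejects (q0 ∉ Accept), but the regex matches it → eliminate
  (C) (0|1)*00: on '00' the DFA goes q0 → q0 → q0 and rejects (q0 ∉ Accept), but the regex matches it → eliminate
  (D) ((0|1)(0|1))*: on ε the DFA stays in q0 and rejects (q0 ∉ Accept), but the regex matches it → eliminate
Only (A) is consistent with the DFA.
(A) (0|1)*10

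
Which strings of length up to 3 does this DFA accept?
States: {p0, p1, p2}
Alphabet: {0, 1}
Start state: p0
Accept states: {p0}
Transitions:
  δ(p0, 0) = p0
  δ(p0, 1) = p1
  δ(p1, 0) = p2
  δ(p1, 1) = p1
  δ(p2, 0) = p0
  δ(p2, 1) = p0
ε, 0, 00, 000, 100, 101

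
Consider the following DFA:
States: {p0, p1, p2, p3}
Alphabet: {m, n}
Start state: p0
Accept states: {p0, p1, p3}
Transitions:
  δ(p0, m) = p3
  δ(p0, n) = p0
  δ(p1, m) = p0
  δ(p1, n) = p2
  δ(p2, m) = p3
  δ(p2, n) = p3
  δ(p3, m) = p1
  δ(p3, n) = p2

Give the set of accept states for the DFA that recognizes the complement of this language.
Complement accept states = All states \ Original accept states
= {p0, p1, p2, p3} \ {p0, p1, p3}
{p2}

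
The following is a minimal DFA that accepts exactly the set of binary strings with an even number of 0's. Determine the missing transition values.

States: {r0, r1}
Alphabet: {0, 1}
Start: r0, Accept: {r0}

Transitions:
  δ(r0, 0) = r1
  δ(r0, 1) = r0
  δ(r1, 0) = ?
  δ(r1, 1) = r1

From the language and accept set, identify what each state tracks — r0: even number of 0's so far; r1: odd number of 0's so far.
Each missing δ(q, a) is the state matching the new tracked value after reading a.
δ(r1, 0) = r0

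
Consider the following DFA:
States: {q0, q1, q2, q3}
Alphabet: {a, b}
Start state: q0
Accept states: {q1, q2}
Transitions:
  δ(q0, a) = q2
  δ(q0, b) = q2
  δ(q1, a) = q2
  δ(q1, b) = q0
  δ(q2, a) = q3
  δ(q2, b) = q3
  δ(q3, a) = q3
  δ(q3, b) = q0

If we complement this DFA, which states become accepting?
Complement accept states = All states \ Original accept states
= {q0, q1, q2, q3} \ {q1, q2}
{q0, q3}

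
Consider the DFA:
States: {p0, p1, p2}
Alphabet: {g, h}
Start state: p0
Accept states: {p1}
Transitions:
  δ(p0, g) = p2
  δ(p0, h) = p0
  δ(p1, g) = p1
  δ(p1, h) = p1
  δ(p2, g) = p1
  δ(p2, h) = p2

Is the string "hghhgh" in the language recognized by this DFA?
Processing string "hghhgh":
  p0 --h--> p0
  p0 --g--> p2
  p2 --h--> p2
  p2 --h--> p2
  p2 --g--> p1
  p1 --h--> p1
Final state: p1
Accept states: {p1}
Yes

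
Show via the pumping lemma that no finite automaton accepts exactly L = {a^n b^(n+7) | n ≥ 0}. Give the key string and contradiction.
Assume L is regular with pumping length p. Idea: pumping the a-block breaks the fixed offset of 7.
Choose s = a^p b^(p+7) ∈ L. By the pumping lemma, s = xyz with |xy| ≤ p, |y| > 0, so y = a^k with k ≥ 1. Then xy²z = a^(p+k) b^(p+7). For this to be in L we would need p+7 = (p+k)+7, i.e. k = 0, contradicting k ≥ 1. So xy²z ∉ L.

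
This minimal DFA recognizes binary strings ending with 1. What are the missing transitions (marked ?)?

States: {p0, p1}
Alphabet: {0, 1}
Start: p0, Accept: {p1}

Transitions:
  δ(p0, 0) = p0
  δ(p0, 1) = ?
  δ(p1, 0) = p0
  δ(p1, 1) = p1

From the language and accept set, identify what each state tracks — p0: last symbol not 1; p1: last symbol is 1.
Each missing δ(q, a) is the state matching the new tracked value after reading a.
δ(p0, 1) = p1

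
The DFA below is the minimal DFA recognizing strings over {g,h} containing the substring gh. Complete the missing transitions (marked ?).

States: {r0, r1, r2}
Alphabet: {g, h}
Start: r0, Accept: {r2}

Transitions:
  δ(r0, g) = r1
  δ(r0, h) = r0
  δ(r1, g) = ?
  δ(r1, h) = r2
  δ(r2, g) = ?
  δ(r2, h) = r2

From the language and accept set, identify what each state tracks — r0: no g seen yet; r1: seen a g, waiting for h; r2: substring gh seen.
Each missing δ(q, a) is the state matching the new tracked value after reading a.
δ(r1, g) = r1; δ(r2, g) = r2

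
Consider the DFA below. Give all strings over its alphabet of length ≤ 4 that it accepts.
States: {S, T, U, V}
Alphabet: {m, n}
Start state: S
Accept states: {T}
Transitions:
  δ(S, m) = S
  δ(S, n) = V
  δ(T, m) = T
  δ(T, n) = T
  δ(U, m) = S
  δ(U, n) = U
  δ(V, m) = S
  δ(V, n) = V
None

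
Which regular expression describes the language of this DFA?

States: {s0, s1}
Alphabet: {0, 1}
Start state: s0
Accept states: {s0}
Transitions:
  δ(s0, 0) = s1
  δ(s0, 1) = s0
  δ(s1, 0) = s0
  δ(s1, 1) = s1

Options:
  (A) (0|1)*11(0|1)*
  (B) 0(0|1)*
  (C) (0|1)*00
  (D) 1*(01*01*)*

Check each option against the DFA on short strings; one disagreement eliminates an option:
  (A) (0|1)*11(0|1)*: on ε the DFA stays in s0 and accepts (s0 ∈ Accept), but the regex does not match it → eliminate
  (B) 0(0|1)*: on ε the DFA stays in s0 and accepts (s0 ∈ Accept), but the regex does not match it → eliminate
  (C) (0|1)*00: on ε the DFA stays in s0 and accepts (s0 ∈ Accept), but the regex does not match it → eliminate
  (D) 1*(01*01*)*: agrees with the DFA on every string of length ≤ 6
Only (D) is consistent with the DFA.
(D) 1*(01*01*)*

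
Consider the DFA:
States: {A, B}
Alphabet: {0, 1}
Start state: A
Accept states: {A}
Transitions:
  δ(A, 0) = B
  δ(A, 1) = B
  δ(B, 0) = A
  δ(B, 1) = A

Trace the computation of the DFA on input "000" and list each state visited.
read '0': A → B
  read '0': B → A
  read '0': A → B
A -> B -> A -> B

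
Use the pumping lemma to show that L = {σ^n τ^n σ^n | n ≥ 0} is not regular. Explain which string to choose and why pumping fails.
Assume L is regular with pumping length p. Idea: pumping the first σ-block unbalances it against the other two.
Choose s = σ^p τ^p σ^p ∈ L (|s| = 3p ≥ p). By the pumping lemma, s = xyz with |xy| ≤ p, |y| > 0, so y = σ^k with k ≥ 1, inside the first σ-block. Then xy²z = σ^(p+k) τ^p σ^p. The first block has length p+k ≠ p, so the three block lengths are no longer equal and xy²z ∉ L.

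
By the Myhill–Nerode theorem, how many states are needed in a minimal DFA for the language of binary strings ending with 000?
By Myhill–Nerode, count the distinguishable equivalence classes: 4 classes — one per longest suffix of the input that is a prefix of '000' (lengths 0 through 3); only the length-3 class is accepting.
4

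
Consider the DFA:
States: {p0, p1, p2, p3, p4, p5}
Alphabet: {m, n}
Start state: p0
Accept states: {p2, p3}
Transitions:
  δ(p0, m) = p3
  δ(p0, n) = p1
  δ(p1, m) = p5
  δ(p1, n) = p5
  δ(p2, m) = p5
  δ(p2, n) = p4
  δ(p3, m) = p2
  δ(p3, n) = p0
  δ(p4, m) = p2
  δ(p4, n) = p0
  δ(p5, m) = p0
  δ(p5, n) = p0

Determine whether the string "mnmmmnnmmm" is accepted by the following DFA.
Processing string "mnmmmnnmmm":
  p0 --m--> p3
  p3 --n--> p0
  p0 --m--> p3
  p3 --m--> p2
  p2 --m--> p5
  p5 --n--> p0
  p0 --n--> p1
  p1 --m--> p5
  p5 --m--> p0
  p0 --m--> p3
Final state: p3
Accept states: {p2, p3}
Yes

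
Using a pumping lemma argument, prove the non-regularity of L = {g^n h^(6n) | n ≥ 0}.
Assume L is regular with pumping length p. Idea: pumping the g-block breaks the 1:6 ratio.
Choose s = g^p h^(6p) (length 7p ≥ p). By the pumping lemma, s = xyz with |xy| ≤ p, |y| > 0, so y = g^k with k ≥ 1. Then xy²z = g^(p+k) h^(6p). For this to be in L we would need 6p = 6(p+k), i.e. 6k = 0, contradicting k ≥ 1. So xy²z ∉ L.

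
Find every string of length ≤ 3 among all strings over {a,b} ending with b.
b, ab, bb, aab, abb, bab, bbb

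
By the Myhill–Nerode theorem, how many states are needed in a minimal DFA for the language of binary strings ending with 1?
By Myhill–Nerode, count the distinguishable equivalence classes: two classes — last symbol is 1 vs. not.
2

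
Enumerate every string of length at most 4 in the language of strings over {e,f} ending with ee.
ee, eee, fee, eeee, efee, feee, ffee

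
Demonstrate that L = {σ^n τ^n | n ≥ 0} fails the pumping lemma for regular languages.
Assume L is regular with pumping length p. Idea: pumping the σ-block changes the count balance.
Choose s = σ^p τ^p (length 2p ≥ p). By the pumping lemma, s = xyz with |xy| ≤ p, |y| > 0. So y = σ^k for some k > 0 (since xy is entirely within the σ's). Pumping gives xy²z = σ^(p+k) τ^p, which is not in L since p+k ≠ p.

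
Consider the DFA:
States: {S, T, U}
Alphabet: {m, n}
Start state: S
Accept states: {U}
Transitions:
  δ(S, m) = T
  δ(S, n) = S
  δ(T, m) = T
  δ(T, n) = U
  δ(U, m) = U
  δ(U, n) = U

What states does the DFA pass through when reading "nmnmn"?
read 'n': S → S
  read 'm': S → T
  read 'n': T → U
  read 'm': U → U
  read 'n': U → U
S -> S -> T -> U -> U -> U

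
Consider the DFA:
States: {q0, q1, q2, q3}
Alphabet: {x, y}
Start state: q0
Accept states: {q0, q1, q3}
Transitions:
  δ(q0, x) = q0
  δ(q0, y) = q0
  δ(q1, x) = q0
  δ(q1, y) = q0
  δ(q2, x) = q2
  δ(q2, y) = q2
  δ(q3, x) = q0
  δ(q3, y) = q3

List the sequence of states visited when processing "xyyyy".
read 'x': q0 → q0
  read 'y': q0 → q0
  read 'y': q0 → q0
  read 'y': q0 → q0
  read 'y': q0 → q0
q0 -> q0 -> q0 -> q0 -> q0 -> q0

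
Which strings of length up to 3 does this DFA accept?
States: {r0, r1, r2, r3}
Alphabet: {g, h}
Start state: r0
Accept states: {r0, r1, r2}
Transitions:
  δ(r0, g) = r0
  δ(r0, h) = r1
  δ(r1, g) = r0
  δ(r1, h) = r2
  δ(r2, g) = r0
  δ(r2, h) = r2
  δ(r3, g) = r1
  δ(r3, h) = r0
ε, g, h, gg, gh, hg, hh, ggg, ggh, ghg, ghh, hgg, hgh, hhg, hhh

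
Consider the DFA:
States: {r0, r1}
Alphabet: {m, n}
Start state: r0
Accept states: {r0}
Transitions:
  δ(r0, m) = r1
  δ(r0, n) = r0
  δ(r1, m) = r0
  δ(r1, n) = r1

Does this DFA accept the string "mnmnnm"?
Processing string "mnmnnm":
  r0 --m--> r1
  r1 --n--> r1
  r1 --m--> r0
  r0 --n--> r0
  r0 --n--> r0
  r0 --m--> r1
Final state: r1
Accept states: {r0}
No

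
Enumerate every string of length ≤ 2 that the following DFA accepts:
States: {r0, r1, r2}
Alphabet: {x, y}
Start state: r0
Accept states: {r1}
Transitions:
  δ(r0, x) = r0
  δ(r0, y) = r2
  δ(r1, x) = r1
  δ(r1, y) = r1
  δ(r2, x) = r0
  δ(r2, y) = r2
None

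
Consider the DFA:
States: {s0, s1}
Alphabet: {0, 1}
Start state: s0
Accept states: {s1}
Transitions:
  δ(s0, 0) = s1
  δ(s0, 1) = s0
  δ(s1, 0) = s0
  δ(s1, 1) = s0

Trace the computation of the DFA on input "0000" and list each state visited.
read '0': s0 → s1
  read '0': s1 → s0
  read '0': s0 → s1
  read '0': s1 → s0
s0 -> s1 -> s0 -> s1 -> s0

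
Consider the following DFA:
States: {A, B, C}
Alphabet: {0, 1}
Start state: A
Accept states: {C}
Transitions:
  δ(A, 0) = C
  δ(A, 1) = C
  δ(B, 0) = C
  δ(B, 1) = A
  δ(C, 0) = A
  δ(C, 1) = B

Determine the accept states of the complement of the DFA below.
Complement accept states = All states \ Original accept states
= {A, B, C} \ {C}
{A, B}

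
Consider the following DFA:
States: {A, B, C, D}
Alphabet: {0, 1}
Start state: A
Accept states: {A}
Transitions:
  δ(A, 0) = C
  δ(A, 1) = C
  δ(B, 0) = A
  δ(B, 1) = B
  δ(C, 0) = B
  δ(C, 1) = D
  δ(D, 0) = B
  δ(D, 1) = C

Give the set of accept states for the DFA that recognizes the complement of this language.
Complement accept states = All states \ Original accept states
= {A, B, C, D} \ {A}
{B, C, D}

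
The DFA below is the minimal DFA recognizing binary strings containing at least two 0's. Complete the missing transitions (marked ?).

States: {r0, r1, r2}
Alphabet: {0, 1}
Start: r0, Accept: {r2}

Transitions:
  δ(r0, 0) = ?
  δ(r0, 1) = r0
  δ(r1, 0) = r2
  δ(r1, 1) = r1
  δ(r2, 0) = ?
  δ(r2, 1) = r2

From the language and accept set, identify what each state tracks — r0: zero 0's seen; r1: one 0 seen; r2: ≥ two 0's seen.
Each missing δ(q, a) is the state matching the new tracked value after reading a.
δ(r0, 0) = r1; δ(r2, 0) = r2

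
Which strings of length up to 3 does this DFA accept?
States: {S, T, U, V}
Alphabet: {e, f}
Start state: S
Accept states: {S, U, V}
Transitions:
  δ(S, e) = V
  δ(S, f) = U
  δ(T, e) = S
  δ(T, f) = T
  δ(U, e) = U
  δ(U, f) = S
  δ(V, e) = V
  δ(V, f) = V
ε, e, f, ee, ef, fe, ff, eee, eef, efe, eff, fee, fef, ffe, fff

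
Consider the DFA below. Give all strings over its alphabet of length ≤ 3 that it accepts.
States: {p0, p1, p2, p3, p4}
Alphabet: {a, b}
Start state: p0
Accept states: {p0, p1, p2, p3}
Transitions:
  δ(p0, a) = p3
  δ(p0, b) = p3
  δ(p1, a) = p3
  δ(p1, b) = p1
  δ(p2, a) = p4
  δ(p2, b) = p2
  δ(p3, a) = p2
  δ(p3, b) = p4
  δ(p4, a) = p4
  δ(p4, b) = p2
ε, a, b, aa, ba, aab, abb, bab, bbb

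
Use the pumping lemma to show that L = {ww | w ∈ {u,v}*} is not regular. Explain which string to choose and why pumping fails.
Assume L is regular with pumping length p. Idea: pumping the leading u-block breaks the equality of the two halves.
Choose s = u^p v u^p v ∈ L (with w = u^p v). |s| = 2p+2 ≥ p. By the pumping lemma, s = xyz with |xy| ≤ p, |y| > 0, so y = u^k with k ≥ 1, in the first u-block. Then xy²z = u^(p+k) v u^p v, of length 2p+2+k. If k is odd this length is odd, so it cannot be of the form ww. If k is even, each half has length p+1+k/2 ≤ p+k, so the first half lies entirely inside the leading u-block and contains no v, while the second half ends in v; the halves differ. Either way xy²z ∉ L.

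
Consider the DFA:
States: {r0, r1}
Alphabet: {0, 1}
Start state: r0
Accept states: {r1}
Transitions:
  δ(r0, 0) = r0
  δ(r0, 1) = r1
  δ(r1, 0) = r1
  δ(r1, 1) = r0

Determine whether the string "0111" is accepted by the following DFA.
Processing string "0111":
  r0 --0--> r0
  r0 --1--> r1
  r1 --1--> r0
  r0 --1--> r1
Final state: r1
Accept states: {r1}
Yes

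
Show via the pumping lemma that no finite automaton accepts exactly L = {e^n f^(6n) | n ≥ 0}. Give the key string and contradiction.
Assume L is regular with pumping length p. Idea: pumping the e-block breaks the 1:6 ratio.
Choose s = e^p f^(6p) (length 7p ≥ p). By the pumping lemma, s = xyz with |xy| ≤ p, |y| > 0, so y = e^k with k ≥ 1. Then xy²z = e^(p+k) f^(6p). For this to be in L we would need 6p = 6(p+k), i.e. 6k = 0, contradicting k ≥ 1. So xy²z ∉ L.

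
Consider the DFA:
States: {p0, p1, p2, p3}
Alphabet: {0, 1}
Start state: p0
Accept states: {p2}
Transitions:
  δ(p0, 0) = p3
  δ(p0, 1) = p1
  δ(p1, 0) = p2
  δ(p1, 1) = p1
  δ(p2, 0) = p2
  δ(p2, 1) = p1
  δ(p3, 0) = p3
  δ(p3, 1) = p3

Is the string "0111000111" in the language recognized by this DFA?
Processing string "0111000111":
  p0 --0--> p3
  p3 --1--> p3
  p3 --1--> p3
  p3 --1--> p3
  p3 --0--> p3
  p3 --0--> p3
  p3 --0--> p3
  p3 --1--> p3
  p3 --1--> p3
  p3 --1--> p3
Final state: p3
Accept states: {p2}
No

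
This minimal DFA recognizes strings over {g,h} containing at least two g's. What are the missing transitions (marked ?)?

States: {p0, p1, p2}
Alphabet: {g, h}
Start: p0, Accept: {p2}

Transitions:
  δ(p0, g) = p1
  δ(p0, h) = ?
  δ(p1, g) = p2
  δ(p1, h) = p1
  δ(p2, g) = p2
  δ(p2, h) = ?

From the language and accept set, identify what each state tracks — p0: zero g's seen; p1: one g seen; p2: ≥ two g's seen.
Each missing δ(q, a) is the state matching the new tracked value after reading a.
δ(p0, h) = p0; δ(p2, h) = p2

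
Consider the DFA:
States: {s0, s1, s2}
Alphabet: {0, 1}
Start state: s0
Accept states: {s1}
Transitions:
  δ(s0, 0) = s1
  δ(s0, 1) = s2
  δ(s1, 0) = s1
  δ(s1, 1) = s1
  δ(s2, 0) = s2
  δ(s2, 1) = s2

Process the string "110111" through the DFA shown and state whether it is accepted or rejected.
Processing string "110111":
  s0 --1--> s2
  s2 --1--> s2
  s2 --0--> s2
  s2 --1--> s2
  s2 --1--> s2
  s2 --1--> s2
Final state: s2
Accept states: {s1}
No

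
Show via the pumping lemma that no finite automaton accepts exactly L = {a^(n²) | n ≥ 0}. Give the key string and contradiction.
Assume L is regular with pumping length p. Idea: pumping adds a fixed amount, but gaps between consecutive squares grow.
Choose s = a^(p²) (length p² ≥ p). By the pumping lemma, s = xyz with |xy| ≤ p, |y| > 0, so |y| = k with 1 ≤ k ≤ p. Then |xy²z| = p²+k. Since p² < p²+k ≤ p²+p < (p+1)², the length p²+k lies strictly between consecutive squares, so it is not a perfect square and xy²z ∉ L.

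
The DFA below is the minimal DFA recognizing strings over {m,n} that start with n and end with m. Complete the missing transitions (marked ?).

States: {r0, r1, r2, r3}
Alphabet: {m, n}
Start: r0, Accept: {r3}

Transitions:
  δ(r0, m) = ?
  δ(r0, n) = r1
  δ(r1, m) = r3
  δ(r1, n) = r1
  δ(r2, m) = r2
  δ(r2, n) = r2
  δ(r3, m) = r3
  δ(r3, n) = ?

From the language and accept set, identify what each state tracks — r0: no input read; r1: started with n, last symbol n; r2: started with m (dead); r3: started with n, last symbol m.
Each missing δ(q, a) is the state matching the new tracked value after reading a.
δ(r0, m) = r2; δ(r3, n) = r1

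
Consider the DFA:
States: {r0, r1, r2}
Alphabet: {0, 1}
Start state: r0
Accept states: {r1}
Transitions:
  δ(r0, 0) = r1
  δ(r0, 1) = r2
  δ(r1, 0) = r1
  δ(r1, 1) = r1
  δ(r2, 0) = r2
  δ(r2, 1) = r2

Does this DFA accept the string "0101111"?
Processing string "0101111":
  r0 --0--> r1
  r1 --1--> r1
  r1 --0--> r1
  r1 --1--> r1
  r1 --1--> r1
  r1 --1--> r1
  r1 --1--> r1
Final state: r1
Accept states: {r1}
Yes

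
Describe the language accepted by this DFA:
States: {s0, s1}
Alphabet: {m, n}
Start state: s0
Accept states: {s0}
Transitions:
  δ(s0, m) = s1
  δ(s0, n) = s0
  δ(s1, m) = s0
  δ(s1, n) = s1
Testing a few strings:
  'nmn' → reject
  'nn' → accept
  'mn' → reject
  'mnn' → reject
State roles: s0=even number of m's so far; s1=odd number of m's so far
All strings over {m,n} with an even number of m's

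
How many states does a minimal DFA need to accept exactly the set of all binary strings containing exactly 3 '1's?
By Myhill–Nerode, count the distinguishable equivalence classes: 5 classes — having seen 0, 1, …, 3, or >3 copies of '1'; the count-3 class is the only accepting one and >3 is dead.
5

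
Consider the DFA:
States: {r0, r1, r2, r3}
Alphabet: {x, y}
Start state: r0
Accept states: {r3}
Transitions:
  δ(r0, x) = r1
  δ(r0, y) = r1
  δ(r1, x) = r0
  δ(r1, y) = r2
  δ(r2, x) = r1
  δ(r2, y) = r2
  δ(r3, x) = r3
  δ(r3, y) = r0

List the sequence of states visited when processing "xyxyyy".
read 'x': r0 → r1
  read 'y': r1 → r2
  read 'x': r2 → r1
  read 'y': r1 → r2
  read 'y': r2 → r2
  read 'y': r2 → r2
r0 -> r1 -> r2 -> r1 -> r2 -> r2 -> r2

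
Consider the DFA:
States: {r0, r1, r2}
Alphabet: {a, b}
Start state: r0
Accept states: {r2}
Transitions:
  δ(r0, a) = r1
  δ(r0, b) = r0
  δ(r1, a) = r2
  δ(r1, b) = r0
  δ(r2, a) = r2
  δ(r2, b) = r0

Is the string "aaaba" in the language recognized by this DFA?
Processing string "aaaba":
  r0 --a--> r1
  r1 --a--> r2
  r2 --a--> r2
  r2 --b--> r0
  r0 --a--> r1
Final state: r1
Accept states: {r2}
No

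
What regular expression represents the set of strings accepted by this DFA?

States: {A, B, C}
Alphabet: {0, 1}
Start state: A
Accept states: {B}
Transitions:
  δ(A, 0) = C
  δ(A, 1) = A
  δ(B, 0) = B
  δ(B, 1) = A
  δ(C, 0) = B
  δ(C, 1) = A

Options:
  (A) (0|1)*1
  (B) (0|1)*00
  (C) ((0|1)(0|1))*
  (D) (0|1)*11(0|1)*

Check each option against the DFA on short strings; one disagreement eliminates an option:
  (A) (0|1)*1: on '1' the DFA goes A → A and rejects (A ∉ Accept), but the regex matches it → eliminate
  (B) (0|1)*00: agrees with the DFA on every string of length ≤ 6
  (C) ((0|1)(0|1))*: on ε the DFA stays in A and rejects (A ∉ Accept), but the regex matches it → eliminate
  (D) (0|1)*11(0|1)*: on '00' the DFA goes A → C → B and accepts (B ∈ Accept), but the regex does not match it → eliminate
Only (B) is consistent with the DFA.
(B) (0|1)*00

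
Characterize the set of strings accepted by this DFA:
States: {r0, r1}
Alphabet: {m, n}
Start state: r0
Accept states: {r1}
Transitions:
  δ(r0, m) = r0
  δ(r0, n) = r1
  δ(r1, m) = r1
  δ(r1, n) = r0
Testing a few strings:
  'nm' → accept
  'nnn' → accept
  'nn' → reject
  'mn' → accept
State roles: r0=even number of n's so far; r1=odd number of n's so far
All strings over {m,n} with an odd number of n's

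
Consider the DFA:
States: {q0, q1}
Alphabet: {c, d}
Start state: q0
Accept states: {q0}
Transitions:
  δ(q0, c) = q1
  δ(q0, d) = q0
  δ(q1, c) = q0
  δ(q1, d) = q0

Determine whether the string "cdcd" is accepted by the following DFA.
Processing string "cdcd":
  q0 --c--> q1
  q1 --d--> q0
  q0 --c--> q1
  q1 --d--> q0
Final state: q0
Accept states: {q0}
Yes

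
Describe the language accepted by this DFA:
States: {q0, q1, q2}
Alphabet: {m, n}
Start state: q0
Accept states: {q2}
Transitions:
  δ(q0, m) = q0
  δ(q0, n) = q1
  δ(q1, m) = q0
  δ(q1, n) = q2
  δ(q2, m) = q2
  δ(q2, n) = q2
Testing a few strings:
  'mm' → reject
  'mmm' → reject
  'mnn' → accept
  'n' → reject
State roles: q0=no progress toward nn; q1=one trailing n; q2=substring nn seen
All strings over {m,n} containing the substring nn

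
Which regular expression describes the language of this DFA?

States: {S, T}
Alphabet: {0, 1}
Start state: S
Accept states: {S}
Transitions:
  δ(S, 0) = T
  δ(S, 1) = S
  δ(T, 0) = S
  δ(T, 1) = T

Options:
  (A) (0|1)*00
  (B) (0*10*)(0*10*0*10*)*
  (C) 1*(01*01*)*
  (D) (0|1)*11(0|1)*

Check each option against the DFA on short strings; one disagreement eliminates an option:
  (A) (0|1)*00: on ε the DFA stays in S and accepts (S ∈ Accept), but the regex does not match it → eliminate
  (B) (0*10*)(0*10*0*10*)*: on ε the DFA stays in S and accepts (S ∈ Accept), but the regex does not match it → eliminate
  (C) 1*(01*01*)*: agrees with the DFA on every string of length ≤ 6
  (D) (0|1)*11(0|1)*: on ε the DFA stays in S and accepts (S ∈ Accept), but the regex does not match it → eliminate
Only (C) is consistent with the DFA.
(C) 1*(01*01*)*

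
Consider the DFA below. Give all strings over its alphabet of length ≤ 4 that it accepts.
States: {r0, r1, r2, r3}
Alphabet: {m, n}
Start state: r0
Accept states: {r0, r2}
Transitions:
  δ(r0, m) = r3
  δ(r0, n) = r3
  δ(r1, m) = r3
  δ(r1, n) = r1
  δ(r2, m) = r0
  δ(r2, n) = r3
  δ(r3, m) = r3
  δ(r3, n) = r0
ε, mn, nn, mmn, nmn, mmmn, mnmn, mnnn, nmmn, nnmn, nnnn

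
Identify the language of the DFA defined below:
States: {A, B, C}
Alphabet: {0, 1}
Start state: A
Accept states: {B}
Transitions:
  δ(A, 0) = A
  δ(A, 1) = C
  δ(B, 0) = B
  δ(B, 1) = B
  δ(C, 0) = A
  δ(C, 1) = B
Testing a few strings:
  '0100' → reject
  '10' → reject
  '101' → reject
  '0' → reject
State roles: A=no progress toward 11; B=substring 11 seen; C=one trailing 1
All binary strings containing the substring 11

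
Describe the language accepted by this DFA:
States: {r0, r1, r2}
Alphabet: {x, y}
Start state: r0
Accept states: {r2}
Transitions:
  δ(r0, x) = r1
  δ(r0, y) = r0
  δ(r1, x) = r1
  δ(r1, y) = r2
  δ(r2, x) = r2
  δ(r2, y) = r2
Testing a few strings:
  'xxx' → reject
  'x' → reject
  'y' → reject
  'xyxx' → accept
State roles: r0=no x seen yet; r1=seen a x, waiting for y; r2=substring xy seen
All strings over {x,y} containing the substring xy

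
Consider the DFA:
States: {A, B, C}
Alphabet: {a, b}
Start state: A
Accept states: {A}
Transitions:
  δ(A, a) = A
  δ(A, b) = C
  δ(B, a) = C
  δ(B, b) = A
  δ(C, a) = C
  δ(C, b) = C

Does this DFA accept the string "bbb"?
Processing string "bbb":
  A --b--> C
  C --b--> C
  C --b--> C
Final state: C
Accept states: {A}
No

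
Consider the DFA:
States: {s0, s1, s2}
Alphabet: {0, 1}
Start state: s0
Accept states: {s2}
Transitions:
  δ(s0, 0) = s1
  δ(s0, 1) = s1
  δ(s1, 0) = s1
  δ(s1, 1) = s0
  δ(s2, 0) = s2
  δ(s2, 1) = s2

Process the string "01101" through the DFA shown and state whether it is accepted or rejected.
Processing string "01101":
  s0 --0--> s1
  s1 --1--> s0
  s0 --1--> s1
  s1 --0--> s1
  s1 --1--> s0
Final state: s0
Accept states: {s2}
No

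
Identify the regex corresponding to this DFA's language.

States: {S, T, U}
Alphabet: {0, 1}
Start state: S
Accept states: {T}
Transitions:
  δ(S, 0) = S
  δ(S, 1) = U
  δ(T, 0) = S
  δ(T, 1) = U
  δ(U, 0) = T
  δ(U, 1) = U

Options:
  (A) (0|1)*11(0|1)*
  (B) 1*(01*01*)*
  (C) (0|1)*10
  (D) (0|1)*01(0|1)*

Check each option against the DFA on short strings; one disagreement eliminates an option:
  (A) (0|1)*11(0|1)*: on '10' the DFA goes S → U → T and accepts (T ∈ Accept), but the regex does not match it → eliminate
  (B) 1*(01*01*)*: on ε the DFA stays in S and rejects (S ∉ Accept), but the regex matches it → eliminate
  (C) (0|1)*10: agrees with the DFA on every string of length ≤ 6
  (D) (0|1)*01(0|1)*: on '01' the DFA goes S → S → U and rejects (U ∉ Accept), but the regex matches it → eliminate
Only (C) is consistent with the DFA.
(C) (0|1)*10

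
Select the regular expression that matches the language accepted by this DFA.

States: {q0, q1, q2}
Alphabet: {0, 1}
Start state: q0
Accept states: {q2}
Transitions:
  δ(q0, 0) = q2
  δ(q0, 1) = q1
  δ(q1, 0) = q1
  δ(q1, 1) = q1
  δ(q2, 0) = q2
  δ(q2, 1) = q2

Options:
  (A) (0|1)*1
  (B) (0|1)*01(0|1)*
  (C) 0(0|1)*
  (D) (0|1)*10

Check each option against the DFA on short strings; one disagreement eliminates an option:
  (A) (0|1)*1: on '0' the DFA goes q0 → q2 and accepts (q2 ∈ Accept), but the regex does not match it → eliminate
  (B) (0|1)*01(0|1)*: on '0' the DFA goes q0 → q2 and accepts (q2 ∈ Accept), but the regex does not match it → eliminate
  (C) 0(0|1)*: agrees with the DFA on every string of length ≤ 6
  (D) (0|1)*10: on '0' the DFA goes q0 → q2 and accepts (q2 ∈ Accept), but the regex does not match it → eliminate
Only (C) is consistent with the DFA.
(C) 0(0|1)*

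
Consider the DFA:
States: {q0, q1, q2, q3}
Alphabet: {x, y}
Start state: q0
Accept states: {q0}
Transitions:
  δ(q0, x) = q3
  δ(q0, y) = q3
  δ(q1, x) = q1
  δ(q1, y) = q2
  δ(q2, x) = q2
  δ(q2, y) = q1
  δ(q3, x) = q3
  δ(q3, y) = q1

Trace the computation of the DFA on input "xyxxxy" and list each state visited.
read 'x': q0 → q3
  read 'y': q3 → q1
  read 'x': q1 → q1
  read 'x': q1 → q1
  read 'x': q1 → q1
  read 'y': q1 → q2
q0 -> q3 -> q1 -> q1 -> q1 -> q1 -> q2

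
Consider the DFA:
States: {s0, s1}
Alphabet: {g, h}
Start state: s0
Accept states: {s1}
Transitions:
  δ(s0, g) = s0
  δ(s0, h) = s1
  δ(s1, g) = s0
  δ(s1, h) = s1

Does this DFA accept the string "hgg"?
Processing string "hgg":
  s0 --h--> s1
  s1 --g--> s0
  s0 --g--> s0
Final state: s0
Accept states: {s1}
No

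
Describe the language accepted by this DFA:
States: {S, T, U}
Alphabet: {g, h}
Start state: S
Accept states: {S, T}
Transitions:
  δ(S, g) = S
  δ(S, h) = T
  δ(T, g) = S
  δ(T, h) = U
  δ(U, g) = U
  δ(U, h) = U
Testing a few strings:
  'h' → accept
  'hg' → accept
  'ghgg' → accept
  'gg' → accept
State roles: S=last symbol not h (ok); T=last symbol h (ok); U=saw hh (dead)
All strings over {g,h} with no two consecutive h's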